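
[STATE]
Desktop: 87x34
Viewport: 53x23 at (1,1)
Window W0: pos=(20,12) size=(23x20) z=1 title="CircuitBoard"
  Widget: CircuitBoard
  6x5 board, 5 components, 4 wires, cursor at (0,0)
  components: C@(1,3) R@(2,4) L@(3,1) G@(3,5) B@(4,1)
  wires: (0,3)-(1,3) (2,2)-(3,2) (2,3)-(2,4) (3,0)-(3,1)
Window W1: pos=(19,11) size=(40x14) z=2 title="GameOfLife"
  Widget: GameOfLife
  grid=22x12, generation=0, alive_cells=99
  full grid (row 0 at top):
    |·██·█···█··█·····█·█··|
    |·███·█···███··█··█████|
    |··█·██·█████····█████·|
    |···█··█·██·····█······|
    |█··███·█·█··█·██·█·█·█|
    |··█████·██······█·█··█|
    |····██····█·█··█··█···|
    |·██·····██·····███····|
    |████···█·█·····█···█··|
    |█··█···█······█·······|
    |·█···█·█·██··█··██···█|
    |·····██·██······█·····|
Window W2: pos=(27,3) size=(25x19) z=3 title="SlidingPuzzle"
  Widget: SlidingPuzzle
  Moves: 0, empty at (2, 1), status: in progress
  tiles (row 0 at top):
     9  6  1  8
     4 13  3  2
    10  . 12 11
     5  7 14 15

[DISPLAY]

                                                     
                                                     
                          ┏━━━━━━━━━━━━━━━━━━━━━━━┓  
                          ┃ SlidingPuzzle         ┃  
                          ┠───────────────────────┨  
                          ┃┌────┬────┬────┬────┐  ┃  
                          ┃│  9 │  6 │  1 │  8 │  ┃  
                          ┃├────┼────┼────┼────┤  ┃  
                          ┃│  4 │ 13 │  3 │  2 │  ┃  
                          ┃├────┼────┼────┼────┤  ┃  
                  ┏━━━━━━━┃│ 10 │    │ 12 │ 11 │  ┃━━
                  ┃ GameOf┃├────┼────┼────┼────┤  ┃  
                  ┠───────┃│  5 │  7 │ 14 │ 15 │  ┃──
                  ┃Gen: 0 ┃└────┴────┴────┴────┘  ┃  
                  ┃·███·█·┃Moves: 0               ┃  
                  ┃··█·██·┃                       ┃  
                  ┃···█··█┃                       ┃  
                  ┃█··███·┃                       ┃  
                  ┃··█████┃                       ┃  
                  ┃····██·┃                       ┃  
                  ┃·██····┗━━━━━━━━━━━━━━━━━━━━━━━┛  
                  ┃████···█·█·····█···█··            
                  ┃█··█···█······█·······            


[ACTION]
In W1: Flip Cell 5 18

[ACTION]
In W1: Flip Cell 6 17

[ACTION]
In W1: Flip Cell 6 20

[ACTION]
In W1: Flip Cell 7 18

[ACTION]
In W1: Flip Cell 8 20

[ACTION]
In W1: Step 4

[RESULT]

                                                     
                                                     
                          ┏━━━━━━━━━━━━━━━━━━━━━━━┓  
                          ┃ SlidingPuzzle         ┃  
                          ┠───────────────────────┨  
                          ┃┌────┬────┬────┬────┐  ┃  
                          ┃│  9 │  6 │  1 │  8 │  ┃  
                          ┃├────┼────┼────┼────┤  ┃  
                          ┃│  4 │ 13 │  3 │  2 │  ┃  
                          ┃├────┼────┼────┼────┤  ┃  
                  ┏━━━━━━━┃│ 10 │    │ 12 │ 11 │  ┃━━
                  ┃ GameOf┃├────┼────┼────┼────┤  ┃  
                  ┠───────┃│  5 │  7 │ 14 │ 15 │  ┃──
                  ┃Gen: 4 ┃└────┴────┴────┴────┘  ┃  
                  ┃···█···┃Moves: 0               ┃  
                  ┃····███┃                       ┃  
                  ┃·······┃                       ┃  
                  ┃·······┃                       ┃  
                  ┃·····██┃                       ┃  
                  ┃·····█·┃                       ┃  
                  ┃·······┗━━━━━━━━━━━━━━━━━━━━━━━┛  
                  ┃·····█·█········███·██            
                  ┃··██·██············██·            


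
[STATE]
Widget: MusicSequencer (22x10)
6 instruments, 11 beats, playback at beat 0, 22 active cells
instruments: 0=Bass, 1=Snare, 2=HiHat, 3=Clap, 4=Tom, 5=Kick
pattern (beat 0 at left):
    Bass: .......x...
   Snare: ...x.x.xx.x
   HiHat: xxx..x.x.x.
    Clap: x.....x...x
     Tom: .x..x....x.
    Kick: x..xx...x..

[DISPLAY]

      ▼1234567890     
  Bass·······█···     
 Snare···█·█·██·█     
 HiHat███··█·█·█·     
  Clap█·····█···█     
   Tom·█··█····█·     
  Kick█··██···█··     
                      
                      
                      


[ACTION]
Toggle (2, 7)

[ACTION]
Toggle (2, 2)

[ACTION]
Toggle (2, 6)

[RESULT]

      ▼1234567890     
  Bass·······█···     
 Snare···█·█·██·█     
 HiHat██···██··█·     
  Clap█·····█···█     
   Tom·█··█····█·     
  Kick█··██···█··     
                      
                      
                      


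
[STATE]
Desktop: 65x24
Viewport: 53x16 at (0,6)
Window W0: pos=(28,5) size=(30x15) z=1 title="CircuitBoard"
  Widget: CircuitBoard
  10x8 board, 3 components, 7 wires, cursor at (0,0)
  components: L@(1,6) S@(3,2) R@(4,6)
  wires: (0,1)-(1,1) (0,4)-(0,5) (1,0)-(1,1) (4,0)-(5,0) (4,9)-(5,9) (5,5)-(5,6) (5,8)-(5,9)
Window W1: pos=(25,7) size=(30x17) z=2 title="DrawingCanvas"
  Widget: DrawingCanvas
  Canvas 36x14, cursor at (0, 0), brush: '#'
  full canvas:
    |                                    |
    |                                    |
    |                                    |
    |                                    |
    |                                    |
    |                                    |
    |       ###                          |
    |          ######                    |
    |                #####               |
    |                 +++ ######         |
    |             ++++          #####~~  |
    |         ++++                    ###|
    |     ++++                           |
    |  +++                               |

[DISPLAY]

                            ┃ CircuitBoard           
                         ┏━━━━━━━━━━━━━━━━━━━━━━━━━━━
                         ┃ DrawingCanvas             
                         ┠───────────────────────────
                         ┃+                          
                         ┃                           
                         ┃                           
                         ┃                           
                         ┃                           
                         ┃                           
                         ┃       ###                 
                         ┃          ######           
                         ┃                #####      
                         ┃                 +++ ######
                         ┃             ++++          
                         ┃         ++++              


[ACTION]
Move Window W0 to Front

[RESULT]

                            ┃ CircuitBoard           
                         ┏━━┠────────────────────────
                         ┃ D┃   0 1 2 3 4 5 6 7 8 9  
                         ┠──┃0  [.]  ·           · ─ 
                         ┃+ ┃        │               
                         ┃  ┃1   · ─ ·               
                         ┃  ┃                        
                         ┃  ┃2                       
                         ┃  ┃                        
                         ┃  ┃3           S           
                         ┃  ┃                        
                         ┃  ┃4   ·                   
                         ┃  ┃    │                   
                         ┃  ┗━━━━━━━━━━━━━━━━━━━━━━━━
                         ┃             ++++          
                         ┃         ++++              


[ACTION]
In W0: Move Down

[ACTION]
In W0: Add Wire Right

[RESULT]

                            ┃ CircuitBoard           
                         ┏━━┠────────────────────────
                         ┃ D┃   0 1 2 3 4 5 6 7 8 9  
                         ┠──┃0       ·           · ─ 
                         ┃+ ┃        │               
                         ┃  ┃1  [.]─ ·               
                         ┃  ┃                        
                         ┃  ┃2                       
                         ┃  ┃                        
                         ┃  ┃3           S           
                         ┃  ┃                        
                         ┃  ┃4   ·                   
                         ┃  ┃    │                   
                         ┃  ┗━━━━━━━━━━━━━━━━━━━━━━━━
                         ┃             ++++          
                         ┃         ++++              


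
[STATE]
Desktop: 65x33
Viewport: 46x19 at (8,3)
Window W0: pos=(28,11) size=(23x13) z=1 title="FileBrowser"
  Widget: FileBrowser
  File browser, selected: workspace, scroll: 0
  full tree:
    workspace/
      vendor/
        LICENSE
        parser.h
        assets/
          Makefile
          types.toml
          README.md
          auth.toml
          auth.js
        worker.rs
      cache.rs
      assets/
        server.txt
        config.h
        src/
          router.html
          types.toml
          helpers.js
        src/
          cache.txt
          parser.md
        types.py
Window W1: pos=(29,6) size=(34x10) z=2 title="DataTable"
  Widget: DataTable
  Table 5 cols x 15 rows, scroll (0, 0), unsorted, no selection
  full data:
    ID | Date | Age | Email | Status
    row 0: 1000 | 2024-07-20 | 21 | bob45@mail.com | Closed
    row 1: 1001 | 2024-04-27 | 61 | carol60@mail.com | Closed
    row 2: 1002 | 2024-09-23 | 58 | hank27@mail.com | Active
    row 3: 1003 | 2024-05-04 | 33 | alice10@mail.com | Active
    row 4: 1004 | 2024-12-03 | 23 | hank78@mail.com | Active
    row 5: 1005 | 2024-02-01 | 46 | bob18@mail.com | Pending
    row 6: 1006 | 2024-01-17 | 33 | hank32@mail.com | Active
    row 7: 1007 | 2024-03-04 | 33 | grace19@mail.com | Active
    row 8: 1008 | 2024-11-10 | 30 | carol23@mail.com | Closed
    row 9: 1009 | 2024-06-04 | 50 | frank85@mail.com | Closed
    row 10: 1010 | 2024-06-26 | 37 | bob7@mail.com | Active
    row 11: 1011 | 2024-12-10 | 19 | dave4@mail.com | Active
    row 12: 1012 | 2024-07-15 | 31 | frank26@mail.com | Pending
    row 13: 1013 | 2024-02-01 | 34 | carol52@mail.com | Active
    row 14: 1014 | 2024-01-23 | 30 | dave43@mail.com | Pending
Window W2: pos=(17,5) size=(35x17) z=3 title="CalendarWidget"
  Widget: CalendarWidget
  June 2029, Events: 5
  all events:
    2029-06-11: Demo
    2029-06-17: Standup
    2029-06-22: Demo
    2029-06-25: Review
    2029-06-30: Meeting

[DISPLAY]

                                              
                                              
         ┏━━━━━━━━━━━━━━━━━━━━━━━━━━━━━━━━━┓  
         ┃ CalendarWidget                  ┃━━
         ┠─────────────────────────────────┨  
         ┃            June 2029            ┃──
         ┃Mo Tu We Th Fr Sa Su             ┃ai
         ┃             1  2  3             ┃──
         ┃ 4  5  6  7  8  9 10             ┃b4
         ┃11* 12 13 14 15 16 17*           ┃ro
         ┃18 19 20 21 22* 23 24            ┃nk
         ┃25* 26 27 28 29 30*              ┃ic
         ┃                                 ┃━━
         ┃                                 ┃  
         ┃                                 ┃  
         ┃                                 ┃  
         ┃                                 ┃  
         ┃                                 ┃  
         ┗━━━━━━━━━━━━━━━━━━━━━━━━━━━━━━━━━┛  


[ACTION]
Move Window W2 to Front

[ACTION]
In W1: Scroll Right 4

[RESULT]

                                              
                                              
         ┏━━━━━━━━━━━━━━━━━━━━━━━━━━━━━━━━━┓  
         ┃ CalendarWidget                  ┃━━
         ┠─────────────────────────────────┨  
         ┃            June 2029            ┃──
         ┃Mo Tu We Th Fr Sa Su             ┃  
         ┃             1  2  3             ┃──
         ┃ 4  5  6  7  8  9 10             ┃ma
         ┃11* 12 13 14 15 16 17*           ┃0@
         ┃18 19 20 21 22* 23 24            ┃@m
         ┃25* 26 27 28 29 30*              ┃0@
         ┃                                 ┃━━
         ┃                                 ┃  
         ┃                                 ┃  
         ┃                                 ┃  
         ┃                                 ┃  
         ┃                                 ┃  
         ┗━━━━━━━━━━━━━━━━━━━━━━━━━━━━━━━━━┛  


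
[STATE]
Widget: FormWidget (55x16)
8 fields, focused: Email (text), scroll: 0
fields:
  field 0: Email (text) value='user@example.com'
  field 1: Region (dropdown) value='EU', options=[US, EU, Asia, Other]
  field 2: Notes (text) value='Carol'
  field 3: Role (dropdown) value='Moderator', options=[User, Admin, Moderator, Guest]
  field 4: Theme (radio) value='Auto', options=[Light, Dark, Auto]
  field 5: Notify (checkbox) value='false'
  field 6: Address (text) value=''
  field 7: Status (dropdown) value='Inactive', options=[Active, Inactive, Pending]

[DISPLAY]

> Email:      [user@example.com                       ]
  Region:     [EU                                    ▼]
  Notes:      [Carol                                  ]
  Role:       [Moderator                             ▼]
  Theme:      ( ) Light  ( ) Dark  (●) Auto            
  Notify:     [ ]                                      
  Address:    [                                       ]
  Status:     [Inactive                              ▼]
                                                       
                                                       
                                                       
                                                       
                                                       
                                                       
                                                       
                                                       


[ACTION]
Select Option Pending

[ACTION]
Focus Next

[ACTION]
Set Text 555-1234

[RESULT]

  Email:      [user@example.com                       ]
> Region:     [EU                                    ▼]
  Notes:      [Carol                                  ]
  Role:       [Moderator                             ▼]
  Theme:      ( ) Light  ( ) Dark  (●) Auto            
  Notify:     [ ]                                      
  Address:    [                                       ]
  Status:     [Inactive                              ▼]
                                                       
                                                       
                                                       
                                                       
                                                       
                                                       
                                                       
                                                       


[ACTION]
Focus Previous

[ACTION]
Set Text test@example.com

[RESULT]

> Email:      [test@example.com                       ]
  Region:     [EU                                    ▼]
  Notes:      [Carol                                  ]
  Role:       [Moderator                             ▼]
  Theme:      ( ) Light  ( ) Dark  (●) Auto            
  Notify:     [ ]                                      
  Address:    [                                       ]
  Status:     [Inactive                              ▼]
                                                       
                                                       
                                                       
                                                       
                                                       
                                                       
                                                       
                                                       


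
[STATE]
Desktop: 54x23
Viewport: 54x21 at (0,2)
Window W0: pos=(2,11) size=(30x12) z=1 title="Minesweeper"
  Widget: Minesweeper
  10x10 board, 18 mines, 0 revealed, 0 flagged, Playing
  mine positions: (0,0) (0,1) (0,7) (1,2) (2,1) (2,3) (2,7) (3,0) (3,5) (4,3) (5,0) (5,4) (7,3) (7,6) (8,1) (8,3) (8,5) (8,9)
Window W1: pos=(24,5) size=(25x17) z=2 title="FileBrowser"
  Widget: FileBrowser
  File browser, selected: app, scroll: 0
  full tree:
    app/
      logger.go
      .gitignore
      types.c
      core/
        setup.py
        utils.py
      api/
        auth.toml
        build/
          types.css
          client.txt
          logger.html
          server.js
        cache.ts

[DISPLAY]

                                                      
                                                      
                                                      
                        ┏━━━━━━━━━━━━━━━━━━━━━━━┓     
                        ┃ FileBrowser           ┃     
                        ┠───────────────────────┨     
                        ┃> [-] app/             ┃     
                        ┃    logger.go          ┃     
                        ┃    .gitignore         ┃     
  ┏━━━━━━━━━━━━━━━━━━━━━┃    types.c            ┃     
  ┃ Minesweeper         ┃    [+] core/          ┃     
  ┠─────────────────────┃    [+] api/           ┃     
  ┃■■■■■■■■■■           ┃                       ┃     
  ┃■■■■■■■■■■           ┃                       ┃     
  ┃■■■■■■■■■■           ┃                       ┃     
  ┃■■■■■■■■■■           ┃                       ┃     
  ┃■■■■■■■■■■           ┃                       ┃     
  ┃■■■■■■■■■■           ┃                       ┃     
  ┃■■■■■■■■■■           ┃                       ┃     
  ┃■■■■■■■■■■           ┗━━━━━━━━━━━━━━━━━━━━━━━┛     
  ┗━━━━━━━━━━━━━━━━━━━━━━━━━━━━┛                      


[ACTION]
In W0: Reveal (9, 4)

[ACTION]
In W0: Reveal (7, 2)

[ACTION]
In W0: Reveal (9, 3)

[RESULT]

                                                      
                                                      
                                                      
                        ┏━━━━━━━━━━━━━━━━━━━━━━━┓     
                        ┃ FileBrowser           ┃     
                        ┠───────────────────────┨     
                        ┃> [-] app/             ┃     
                        ┃    logger.go          ┃     
                        ┃    .gitignore         ┃     
  ┏━━━━━━━━━━━━━━━━━━━━━┃    types.c            ┃     
  ┃ Minesweeper         ┃    [+] core/          ┃     
  ┠─────────────────────┃    [+] api/           ┃     
  ┃■■■■■■■■■■           ┃                       ┃     
  ┃■■■■■■■■■■           ┃                       ┃     
  ┃■■■■■■■■■■           ┃                       ┃     
  ┃■■■■■■■■■■           ┃                       ┃     
  ┃■■■■■■■■■■           ┃                       ┃     
  ┃■■■■■■■■■■           ┃                       ┃     
  ┃■■■■■■■■■■           ┃                       ┃     
  ┃■■3■■■■■■■           ┗━━━━━━━━━━━━━━━━━━━━━━━┛     
  ┗━━━━━━━━━━━━━━━━━━━━━━━━━━━━┛                      


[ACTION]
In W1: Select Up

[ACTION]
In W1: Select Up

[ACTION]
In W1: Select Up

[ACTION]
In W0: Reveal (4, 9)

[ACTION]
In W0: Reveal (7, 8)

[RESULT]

                                                      
                                                      
                                                      
                        ┏━━━━━━━━━━━━━━━━━━━━━━━┓     
                        ┃ FileBrowser           ┃     
                        ┠───────────────────────┨     
                        ┃> [-] app/             ┃     
                        ┃    logger.go          ┃     
                        ┃    .gitignore         ┃     
  ┏━━━━━━━━━━━━━━━━━━━━━┃    types.c            ┃     
  ┃ Minesweeper         ┃    [+] core/          ┃     
  ┠─────────────────────┃    [+] api/           ┃     
  ┃■■■■■■■■1            ┃                       ┃     
  ┃■■■■■■■■2            ┃                       ┃     
  ┃■■■■■■■■1            ┃                       ┃     
  ┃■■■■■■211            ┃                       ┃     
  ┃■■■■■21              ┃                       ┃     
  ┃■■■■■1               ┃                       ┃     
  ┃■■■■■211             ┃                       ┃     
  ┃■■3■■■■111           ┗━━━━━━━━━━━━━━━━━━━━━━━┛     
  ┗━━━━━━━━━━━━━━━━━━━━━━━━━━━━┛                      


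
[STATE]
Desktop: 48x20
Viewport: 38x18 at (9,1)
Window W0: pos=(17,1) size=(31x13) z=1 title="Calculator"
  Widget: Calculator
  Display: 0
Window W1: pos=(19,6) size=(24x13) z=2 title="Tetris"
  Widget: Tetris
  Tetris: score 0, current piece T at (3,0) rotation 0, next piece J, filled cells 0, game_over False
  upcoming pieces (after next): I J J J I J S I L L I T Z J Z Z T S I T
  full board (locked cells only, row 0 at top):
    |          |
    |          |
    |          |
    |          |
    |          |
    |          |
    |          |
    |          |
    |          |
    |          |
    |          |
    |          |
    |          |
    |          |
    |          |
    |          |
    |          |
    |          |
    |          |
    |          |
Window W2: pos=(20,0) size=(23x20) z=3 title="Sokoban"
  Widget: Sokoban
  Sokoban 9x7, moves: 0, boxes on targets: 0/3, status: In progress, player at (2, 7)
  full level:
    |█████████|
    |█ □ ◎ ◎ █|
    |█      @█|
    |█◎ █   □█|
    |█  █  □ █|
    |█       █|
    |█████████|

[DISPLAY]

        ┏━━┃ Sokoban             ┃━━━━
        ┃ C┠─────────────────────┨    
        ┠──┃█████████            ┃────
        ┃  ┃█ □ ◎ ◎ █            ┃   0
        ┃┌─┃█      @█            ┃    
        ┃│┏┃█◎ █   □█            ┃    
        ┃├┃┃█  █  □ █            ┃    
        ┃│┠┃█       █            ┃    
        ┃├┃┃█████████            ┃    
        ┃│┃┃Moves: 0  0/3        ┃    
        ┃├┃┃                     ┃    
        ┃│┃┃                     ┃    
        ┗━┃┃                     ┃━━━━
          ┃┃                     ┃    
          ┃┃                     ┃    
          ┃┃                     ┃    
          ┃┃                     ┃    
          ┗┃                     ┃    


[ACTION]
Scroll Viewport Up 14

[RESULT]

           ┏━━━━━━━━━━━━━━━━━━━━━┓    
        ┏━━┃ Sokoban             ┃━━━━
        ┃ C┠─────────────────────┨    
        ┠──┃█████████            ┃────
        ┃  ┃█ □ ◎ ◎ █            ┃   0
        ┃┌─┃█      @█            ┃    
        ┃│┏┃█◎ █   □█            ┃    
        ┃├┃┃█  █  □ █            ┃    
        ┃│┠┃█       █            ┃    
        ┃├┃┃█████████            ┃    
        ┃│┃┃Moves: 0  0/3        ┃    
        ┃├┃┃                     ┃    
        ┃│┃┃                     ┃    
        ┗━┃┃                     ┃━━━━
          ┃┃                     ┃    
          ┃┃                     ┃    
          ┃┃                     ┃    
          ┃┃                     ┃    


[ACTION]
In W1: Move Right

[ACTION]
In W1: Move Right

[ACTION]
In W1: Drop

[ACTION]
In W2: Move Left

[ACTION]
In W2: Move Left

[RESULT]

           ┏━━━━━━━━━━━━━━━━━━━━━┓    
        ┏━━┃ Sokoban             ┃━━━━
        ┃ C┠─────────────────────┨    
        ┠──┃█████████            ┃────
        ┃  ┃█ □ ◎ ◎ █            ┃   0
        ┃┌─┃█    @  █            ┃    
        ┃│┏┃█◎ █   □█            ┃    
        ┃├┃┃█  █  □ █            ┃    
        ┃│┠┃█       █            ┃    
        ┃├┃┃█████████            ┃    
        ┃│┃┃Moves: 2  0/3        ┃    
        ┃├┃┃                     ┃    
        ┃│┃┃                     ┃    
        ┗━┃┃                     ┃━━━━
          ┃┃                     ┃    
          ┃┃                     ┃    
          ┃┃                     ┃    
          ┃┃                     ┃    


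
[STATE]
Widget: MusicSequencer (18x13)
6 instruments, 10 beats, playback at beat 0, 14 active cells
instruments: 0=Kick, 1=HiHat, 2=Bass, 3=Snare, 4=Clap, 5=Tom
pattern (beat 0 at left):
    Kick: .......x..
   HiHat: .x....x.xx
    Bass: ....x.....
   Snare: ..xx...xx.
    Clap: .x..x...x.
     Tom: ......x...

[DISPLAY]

      ▼123456789  
  Kick·······█··  
 HiHat·█····█·██  
  Bass····█·····  
 Snare··██···██·  
  Clap·█··█···█·  
   Tom······█···  
                  
                  
                  
                  
                  
                  


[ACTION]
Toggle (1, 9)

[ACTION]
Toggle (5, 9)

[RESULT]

      ▼123456789  
  Kick·······█··  
 HiHat·█····█·█·  
  Bass····█·····  
 Snare··██···██·  
  Clap·█··█···█·  
   Tom······█··█  
                  
                  
                  
                  
                  
                  


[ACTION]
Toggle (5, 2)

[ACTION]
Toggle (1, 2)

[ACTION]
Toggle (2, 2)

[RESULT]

      ▼123456789  
  Kick·······█··  
 HiHat·██···█·█·  
  Bass··█·█·····  
 Snare··██···██·  
  Clap·█··█···█·  
   Tom··█···█··█  
                  
                  
                  
                  
                  
                  


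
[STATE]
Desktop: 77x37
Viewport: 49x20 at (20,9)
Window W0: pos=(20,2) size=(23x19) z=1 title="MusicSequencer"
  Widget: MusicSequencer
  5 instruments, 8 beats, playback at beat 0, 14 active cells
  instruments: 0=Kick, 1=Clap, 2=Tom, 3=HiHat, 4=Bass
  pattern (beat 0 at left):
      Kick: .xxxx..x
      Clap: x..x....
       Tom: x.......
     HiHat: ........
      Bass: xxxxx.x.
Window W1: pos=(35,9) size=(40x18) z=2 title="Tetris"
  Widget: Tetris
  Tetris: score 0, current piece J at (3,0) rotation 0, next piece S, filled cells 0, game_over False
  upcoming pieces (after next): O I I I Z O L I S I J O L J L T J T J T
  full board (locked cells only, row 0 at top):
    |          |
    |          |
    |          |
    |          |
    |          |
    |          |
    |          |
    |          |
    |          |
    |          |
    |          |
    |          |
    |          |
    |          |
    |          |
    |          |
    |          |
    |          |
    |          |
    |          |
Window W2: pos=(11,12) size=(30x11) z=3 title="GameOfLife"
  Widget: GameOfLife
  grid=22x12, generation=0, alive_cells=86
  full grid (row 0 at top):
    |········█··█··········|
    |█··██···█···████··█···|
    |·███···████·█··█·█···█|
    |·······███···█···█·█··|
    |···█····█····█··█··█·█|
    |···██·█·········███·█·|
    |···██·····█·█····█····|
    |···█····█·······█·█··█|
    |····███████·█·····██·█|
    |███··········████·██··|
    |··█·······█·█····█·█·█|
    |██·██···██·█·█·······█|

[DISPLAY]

┃ HiHat········┏━━━━━━━━━━━━━━━━━━━━━━━━━━━━━━━━━
┃  Bass█████·█·┃ Tetris                          
┃              ┠─────────────────────────────────
━━━━━━━━━━━━━━━━━━━━┓     │Next:                 
ife                 ┃     │ ░░                   
────────────────────┨     │░░                    
                    ┃     │                      
██···█···█·█··      ┃     │                      
█····█··█··█·█      ┃     │                      
········███·█·      ┃     │Score:                
··█·█····█····      ┃     │0                     
█·······█·█··█      ┃     │                      
███·█·····██·█      ┃     │                      
━━━━━━━━━━━━━━━━━━━━┛     │                      
               ┃          │                      
               ┃          │                      
               ┃          │                      
               ┗━━━━━━━━━━━━━━━━━━━━━━━━━━━━━━━━━
                                                 
                                                 


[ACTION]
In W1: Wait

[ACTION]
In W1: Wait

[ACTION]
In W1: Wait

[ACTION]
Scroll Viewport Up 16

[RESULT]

                                                 
                                                 
┏━━━━━━━━━━━━━━━━━━━━━┓                          
┃ MusicSequencer      ┃                          
┠─────────────────────┨                          
┃      ▼1234567       ┃                          
┃  Kick·████··█       ┃                          
┃  Clap█··█····       ┃                          
┃   Tom█·······       ┃                          
┃ HiHat········┏━━━━━━━━━━━━━━━━━━━━━━━━━━━━━━━━━
┃  Bass█████·█·┃ Tetris                          
┃              ┠─────────────────────────────────
━━━━━━━━━━━━━━━━━━━━┓     │Next:                 
ife                 ┃     │ ░░                   
────────────────────┨     │░░                    
                    ┃     │                      
██···█···█·█··      ┃     │                      
█····█··█··█·█      ┃     │                      
········███·█·      ┃     │Score:                
··█·█····█····      ┃     │0                     


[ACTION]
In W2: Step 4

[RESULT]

                                                 
                                                 
┏━━━━━━━━━━━━━━━━━━━━━┓                          
┃ MusicSequencer      ┃                          
┠─────────────────────┨                          
┃      ▼1234567       ┃                          
┃  Kick·████··█       ┃                          
┃  Clap█··█····       ┃                          
┃   Tom█·······       ┃                          
┃ HiHat········┏━━━━━━━━━━━━━━━━━━━━━━━━━━━━━━━━━
┃  Bass█████·█·┃ Tetris                          
┃              ┠─────────────────────────────────
━━━━━━━━━━━━━━━━━━━━┓     │Next:                 
ife                 ┃     │ ░░                   
────────────────────┨     │░░                    
                    ┃     │                      
·██····█·█·█··      ┃     │                      
·····█······█·      ┃     │                      
········███·██      ┃     │Score:                
········██··██      ┃     │0                     


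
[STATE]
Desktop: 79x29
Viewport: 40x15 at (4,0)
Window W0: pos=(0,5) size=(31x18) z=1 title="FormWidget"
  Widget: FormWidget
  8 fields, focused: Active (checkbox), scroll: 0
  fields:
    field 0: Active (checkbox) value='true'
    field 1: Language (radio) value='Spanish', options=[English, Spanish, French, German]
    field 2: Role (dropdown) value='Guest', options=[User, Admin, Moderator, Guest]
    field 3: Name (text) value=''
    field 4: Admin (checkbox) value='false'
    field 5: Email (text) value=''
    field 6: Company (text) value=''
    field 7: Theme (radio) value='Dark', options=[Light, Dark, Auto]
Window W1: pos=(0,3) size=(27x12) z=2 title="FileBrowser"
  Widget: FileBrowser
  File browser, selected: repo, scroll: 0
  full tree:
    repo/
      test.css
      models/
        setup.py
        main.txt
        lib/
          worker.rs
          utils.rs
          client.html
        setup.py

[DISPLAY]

                                        
                                        
                                        
━━━━━━━━━━━━━━━━━━━━━━┓                 
leBrowser             ┃                 
──────────────────────┨━━━┓             
-] repo/              ┃   ┃             
 test.css             ┃───┨             
 [+] models/          ┃   ┃             
                      ┃ (●┃             
                      ┃ ▼]┃             
                      ┃  ]┃             
                      ┃   ┃             
                      ┃  ]┃             
━━━━━━━━━━━━━━━━━━━━━━┛  ]┃             


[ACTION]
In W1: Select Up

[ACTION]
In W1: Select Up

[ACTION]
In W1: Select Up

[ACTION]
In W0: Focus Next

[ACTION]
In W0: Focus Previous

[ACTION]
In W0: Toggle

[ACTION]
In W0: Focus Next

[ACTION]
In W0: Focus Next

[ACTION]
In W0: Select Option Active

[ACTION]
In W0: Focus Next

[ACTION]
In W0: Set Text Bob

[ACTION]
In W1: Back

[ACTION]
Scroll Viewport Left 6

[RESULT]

                                        
                                        
                                        
┏━━━━━━━━━━━━━━━━━━━━━━━━━┓             
┃ FileBrowser             ┃             
┠─────────────────────────┨━━━┓         
┃> [-] repo/              ┃   ┃         
┃    test.css             ┃───┨         
┃    [+] models/          ┃   ┃         
┃                         ┃ (●┃         
┃                         ┃ ▼]┃         
┃                         ┃  ]┃         
┃                         ┃   ┃         
┃                         ┃  ]┃         
┗━━━━━━━━━━━━━━━━━━━━━━━━━┛  ]┃         


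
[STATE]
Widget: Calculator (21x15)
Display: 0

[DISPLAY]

                    0
┌───┬───┬───┬───┐    
│ 7 │ 8 │ 9 │ ÷ │    
├───┼───┼───┼───┤    
│ 4 │ 5 │ 6 │ × │    
├───┼───┼───┼───┤    
│ 1 │ 2 │ 3 │ - │    
├───┼───┼───┼───┤    
│ 0 │ . │ = │ + │    
├───┼───┼───┼───┤    
│ C │ MC│ MR│ M+│    
└───┴───┴───┴───┘    
                     
                     
                     


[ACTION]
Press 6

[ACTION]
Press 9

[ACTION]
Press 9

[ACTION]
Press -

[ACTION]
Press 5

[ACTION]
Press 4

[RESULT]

                   54
┌───┬───┬───┬───┐    
│ 7 │ 8 │ 9 │ ÷ │    
├───┼───┼───┼───┤    
│ 4 │ 5 │ 6 │ × │    
├───┼───┼───┼───┤    
│ 1 │ 2 │ 3 │ - │    
├───┼───┼───┼───┤    
│ 0 │ . │ = │ + │    
├───┼───┼───┼───┤    
│ C │ MC│ MR│ M+│    
└───┴───┴───┴───┘    
                     
                     
                     
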